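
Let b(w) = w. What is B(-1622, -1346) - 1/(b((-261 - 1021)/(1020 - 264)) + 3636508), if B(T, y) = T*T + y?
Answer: 3614561312374676/1374599383 ≈ 2.6295e+6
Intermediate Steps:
B(T, y) = y + T² (B(T, y) = T² + y = y + T²)
B(-1622, -1346) - 1/(b((-261 - 1021)/(1020 - 264)) + 3636508) = (-1346 + (-1622)²) - 1/((-261 - 1021)/(1020 - 264) + 3636508) = (-1346 + 2630884) - 1/(-1282/756 + 3636508) = 2629538 - 1/(-1282*1/756 + 3636508) = 2629538 - 1/(-641/378 + 3636508) = 2629538 - 1/1374599383/378 = 2629538 - 1*378/1374599383 = 2629538 - 378/1374599383 = 3614561312374676/1374599383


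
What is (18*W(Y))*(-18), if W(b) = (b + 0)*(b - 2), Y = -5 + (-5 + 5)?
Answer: -11340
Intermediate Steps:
Y = -5 (Y = -5 + 0 = -5)
W(b) = b*(-2 + b)
(18*W(Y))*(-18) = (18*(-5*(-2 - 5)))*(-18) = (18*(-5*(-7)))*(-18) = (18*35)*(-18) = 630*(-18) = -11340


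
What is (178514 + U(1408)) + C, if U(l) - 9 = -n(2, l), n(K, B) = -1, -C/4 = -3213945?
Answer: 13034304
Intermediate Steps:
C = 12855780 (C = -4*(-3213945) = 12855780)
U(l) = 10 (U(l) = 9 - 1*(-1) = 9 + 1 = 10)
(178514 + U(1408)) + C = (178514 + 10) + 12855780 = 178524 + 12855780 = 13034304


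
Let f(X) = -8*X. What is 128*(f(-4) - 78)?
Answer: -5888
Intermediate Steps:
128*(f(-4) - 78) = 128*(-8*(-4) - 78) = 128*(32 - 78) = 128*(-46) = -5888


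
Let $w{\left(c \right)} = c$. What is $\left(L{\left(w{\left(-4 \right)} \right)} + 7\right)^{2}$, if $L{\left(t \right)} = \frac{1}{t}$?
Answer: $\frac{729}{16} \approx 45.563$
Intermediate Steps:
$\left(L{\left(w{\left(-4 \right)} \right)} + 7\right)^{2} = \left(\frac{1}{-4} + 7\right)^{2} = \left(- \frac{1}{4} + 7\right)^{2} = \left(\frac{27}{4}\right)^{2} = \frac{729}{16}$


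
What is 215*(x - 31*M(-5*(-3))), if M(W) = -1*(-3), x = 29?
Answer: -13760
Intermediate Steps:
M(W) = 3
215*(x - 31*M(-5*(-3))) = 215*(29 - 31*3) = 215*(29 - 93) = 215*(-64) = -13760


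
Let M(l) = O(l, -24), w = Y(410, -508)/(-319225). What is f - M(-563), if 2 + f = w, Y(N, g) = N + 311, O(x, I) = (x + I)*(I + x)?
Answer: -109995678196/319225 ≈ -3.4457e+5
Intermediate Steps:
O(x, I) = (I + x)**2 (O(x, I) = (I + x)*(I + x) = (I + x)**2)
Y(N, g) = 311 + N
w = -721/319225 (w = (311 + 410)/(-319225) = 721*(-1/319225) = -721/319225 ≈ -0.0022586)
M(l) = (-24 + l)**2
f = -639171/319225 (f = -2 - 721/319225 = -639171/319225 ≈ -2.0023)
f - M(-563) = -639171/319225 - (-24 - 563)**2 = -639171/319225 - 1*(-587)**2 = -639171/319225 - 1*344569 = -639171/319225 - 344569 = -109995678196/319225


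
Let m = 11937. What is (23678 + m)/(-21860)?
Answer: -7123/4372 ≈ -1.6292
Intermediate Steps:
(23678 + m)/(-21860) = (23678 + 11937)/(-21860) = 35615*(-1/21860) = -7123/4372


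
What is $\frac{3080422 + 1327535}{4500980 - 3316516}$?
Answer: $\frac{4407957}{1184464} \approx 3.7215$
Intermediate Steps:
$\frac{3080422 + 1327535}{4500980 - 3316516} = \frac{4407957}{1184464}$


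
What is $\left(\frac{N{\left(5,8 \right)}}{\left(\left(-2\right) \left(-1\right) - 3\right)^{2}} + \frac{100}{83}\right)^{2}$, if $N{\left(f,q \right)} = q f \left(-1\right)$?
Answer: $\frac{10368400}{6889} \approx 1505.1$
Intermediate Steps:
$N{\left(f,q \right)} = - f q$ ($N{\left(f,q \right)} = f q \left(-1\right) = - f q$)
$\left(\frac{N{\left(5,8 \right)}}{\left(\left(-2\right) \left(-1\right) - 3\right)^{2}} + \frac{100}{83}\right)^{2} = \left(\frac{\left(-1\right) 5 \cdot 8}{\left(\left(-2\right) \left(-1\right) - 3\right)^{2}} + \frac{100}{83}\right)^{2} = \left(- \frac{40}{\left(2 - 3\right)^{2}} + 100 \cdot \frac{1}{83}\right)^{2} = \left(- \frac{40}{\left(-1\right)^{2}} + \frac{100}{83}\right)^{2} = \left(- \frac{40}{1} + \frac{100}{83}\right)^{2} = \left(\left(-40\right) 1 + \frac{100}{83}\right)^{2} = \left(-40 + \frac{100}{83}\right)^{2} = \left(- \frac{3220}{83}\right)^{2} = \frac{10368400}{6889}$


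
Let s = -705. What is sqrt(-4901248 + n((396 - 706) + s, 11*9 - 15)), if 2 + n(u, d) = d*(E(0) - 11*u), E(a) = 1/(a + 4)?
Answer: I*sqrt(3963369) ≈ 1990.8*I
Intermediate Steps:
E(a) = 1/(4 + a)
n(u, d) = -2 + d*(1/4 - 11*u) (n(u, d) = -2 + d*(1/(4 + 0) - 11*u) = -2 + d*(1/4 - 11*u))
sqrt(-4901248 + n((396 - 706) + s, 11*9 - 15)) = sqrt(-4901248 + (-2 + (11*9 - 15)/4 - 11*(11*9 - 15)*((396 - 706) - 705))) = sqrt(-4901248 + (-2 + (99 - 15)/4 - 11*(99 - 15)*(-310 - 705))) = sqrt(-4901248 + (-2 + (1/4)*84 - 11*84*(-1015))) = sqrt(-4901248 + (-2 + 21 + 937860)) = sqrt(-4901248 + 937879) = sqrt(-3963369) = I*sqrt(3963369)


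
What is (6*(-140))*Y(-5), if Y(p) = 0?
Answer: 0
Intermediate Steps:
(6*(-140))*Y(-5) = (6*(-140))*0 = -840*0 = 0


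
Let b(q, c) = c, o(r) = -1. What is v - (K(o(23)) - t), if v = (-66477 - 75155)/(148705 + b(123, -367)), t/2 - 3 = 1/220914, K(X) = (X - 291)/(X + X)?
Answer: -4752139841/33713931 ≈ -140.95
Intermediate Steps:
K(X) = (-291 + X)/(2*X) (K(X) = (-291 + X)/((2*X)) = (-291 + X)*(1/(2*X)) = (-291 + X)/(2*X))
t = 662743/110457 (t = 6 + 2/220914 = 6 + 2*(1/220914) = 6 + 1/110457 = 662743/110457 ≈ 6.0000)
v = -70816/74169 (v = (-66477 - 75155)/(148705 - 367) = -141632/148338 = -141632*1/148338 = -70816/74169 ≈ -0.95479)
v - (K(o(23)) - t) = -70816/74169 - ((½)*(-291 - 1)/(-1) - 1*662743/110457) = -70816/74169 - ((½)*(-1)*(-292) - 662743/110457) = -70816/74169 - (146 - 662743/110457) = -70816/74169 - 1*15463979/110457 = -70816/74169 - 15463979/110457 = -4752139841/33713931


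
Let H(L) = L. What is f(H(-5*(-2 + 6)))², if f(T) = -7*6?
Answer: 1764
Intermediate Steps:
f(T) = -42
f(H(-5*(-2 + 6)))² = (-42)² = 1764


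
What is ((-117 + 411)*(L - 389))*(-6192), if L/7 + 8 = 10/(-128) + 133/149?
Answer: 238316611239/298 ≈ 7.9972e+8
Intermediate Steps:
L = -479647/9536 (L = -56 + 7*(10/(-128) + 133/149) = -56 + 7*(10*(-1/128) + 133*(1/149)) = -56 + 7*(-5/64 + 133/149) = -56 + 7*(7767/9536) = -56 + 54369/9536 = -479647/9536 ≈ -50.299)
((-117 + 411)*(L - 389))*(-6192) = ((-117 + 411)*(-479647/9536 - 389))*(-6192) = (294*(-4189151/9536))*(-6192) = -615805197/4768*(-6192) = 238316611239/298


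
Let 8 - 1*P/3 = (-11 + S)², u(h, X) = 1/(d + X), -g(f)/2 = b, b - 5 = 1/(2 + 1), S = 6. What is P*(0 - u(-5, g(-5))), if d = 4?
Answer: -153/20 ≈ -7.6500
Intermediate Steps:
b = 16/3 (b = 5 + 1/(2 + 1) = 5 + 1/3 = 5 + ⅓ = 16/3 ≈ 5.3333)
g(f) = -32/3 (g(f) = -2*16/3 = -32/3)
u(h, X) = 1/(4 + X)
P = -51 (P = 24 - 3*(-11 + 6)² = 24 - 3*(-5)² = 24 - 3*25 = 24 - 75 = -51)
P*(0 - u(-5, g(-5))) = -51*(0 - 1/(4 - 32/3)) = -51*(0 - 1/(-20/3)) = -51*(0 - 1*(-3/20)) = -51*(0 + 3/20) = -51*3/20 = -153/20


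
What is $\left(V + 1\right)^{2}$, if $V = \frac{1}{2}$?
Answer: $\frac{9}{4} \approx 2.25$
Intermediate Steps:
$V = \frac{1}{2} \approx 0.5$
$\left(V + 1\right)^{2} = \left(\frac{1}{2} + 1\right)^{2} = \left(\frac{3}{2}\right)^{2} = \frac{9}{4}$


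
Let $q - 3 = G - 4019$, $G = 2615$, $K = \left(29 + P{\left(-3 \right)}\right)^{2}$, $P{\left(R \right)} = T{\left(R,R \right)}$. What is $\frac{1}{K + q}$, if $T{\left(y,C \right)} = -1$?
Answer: $- \frac{1}{617} \approx -0.0016207$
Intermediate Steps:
$P{\left(R \right)} = -1$
$K = 784$ ($K = \left(29 - 1\right)^{2} = 28^{2} = 784$)
$q = -1401$ ($q = 3 + \left(2615 - 4019\right) = 3 - 1404 = -1401$)
$\frac{1}{K + q} = \frac{1}{784 - 1401} = \frac{1}{-617} = - \frac{1}{617}$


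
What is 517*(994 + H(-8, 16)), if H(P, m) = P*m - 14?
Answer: 440484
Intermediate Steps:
H(P, m) = -14 + P*m
517*(994 + H(-8, 16)) = 517*(994 + (-14 - 8*16)) = 517*(994 + (-14 - 128)) = 517*(994 - 142) = 517*852 = 440484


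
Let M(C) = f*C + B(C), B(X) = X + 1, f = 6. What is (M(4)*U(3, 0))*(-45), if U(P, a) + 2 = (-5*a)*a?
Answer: 2610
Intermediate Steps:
B(X) = 1 + X
M(C) = 1 + 7*C (M(C) = 6*C + (1 + C) = 1 + 7*C)
U(P, a) = -2 - 5*a² (U(P, a) = -2 + (-5*a)*a = -2 - 5*a²)
(M(4)*U(3, 0))*(-45) = ((1 + 7*4)*(-2 - 5*0²))*(-45) = ((1 + 28)*(-2 - 5*0))*(-45) = (29*(-2 + 0))*(-45) = (29*(-2))*(-45) = -58*(-45) = 2610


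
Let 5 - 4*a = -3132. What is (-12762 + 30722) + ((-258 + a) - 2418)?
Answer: 64273/4 ≈ 16068.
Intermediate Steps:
a = 3137/4 (a = 5/4 - 1/4*(-3132) = 5/4 + 783 = 3137/4 ≈ 784.25)
(-12762 + 30722) + ((-258 + a) - 2418) = (-12762 + 30722) + ((-258 + 3137/4) - 2418) = 17960 + (2105/4 - 2418) = 17960 - 7567/4 = 64273/4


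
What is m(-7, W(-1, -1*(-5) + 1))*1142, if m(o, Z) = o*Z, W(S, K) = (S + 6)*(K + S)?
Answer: -199850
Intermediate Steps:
W(S, K) = (6 + S)*(K + S)
m(o, Z) = Z*o
m(-7, W(-1, -1*(-5) + 1))*1142 = (((-1)**2 + 6*(-1*(-5) + 1) + 6*(-1) + (-1*(-5) + 1)*(-1))*(-7))*1142 = ((1 + 6*(5 + 1) - 6 + (5 + 1)*(-1))*(-7))*1142 = ((1 + 6*6 - 6 + 6*(-1))*(-7))*1142 = ((1 + 36 - 6 - 6)*(-7))*1142 = (25*(-7))*1142 = -175*1142 = -199850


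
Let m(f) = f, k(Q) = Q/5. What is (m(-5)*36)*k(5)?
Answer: -180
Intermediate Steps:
k(Q) = Q/5 (k(Q) = Q*(⅕) = Q/5)
(m(-5)*36)*k(5) = (-5*36)*((⅕)*5) = -180*1 = -180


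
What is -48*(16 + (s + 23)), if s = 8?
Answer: -2256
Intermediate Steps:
-48*(16 + (s + 23)) = -48*(16 + (8 + 23)) = -48*(16 + 31) = -48*47 = -2256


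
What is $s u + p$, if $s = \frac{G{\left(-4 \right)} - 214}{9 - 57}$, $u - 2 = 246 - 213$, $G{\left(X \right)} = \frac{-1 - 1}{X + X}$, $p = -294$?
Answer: $- \frac{8841}{64} \approx -138.14$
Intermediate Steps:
$G{\left(X \right)} = - \frac{1}{X}$ ($G{\left(X \right)} = - \frac{2}{2 X} = - 2 \frac{1}{2 X} = - \frac{1}{X}$)
$u = 35$ ($u = 2 + \left(246 - 213\right) = 2 + 33 = 35$)
$s = \frac{285}{64}$ ($s = \frac{- \frac{1}{-4} - 214}{9 - 57} = \frac{\left(-1\right) \left(- \frac{1}{4}\right) - 214}{-48} = \left(\frac{1}{4} - 214\right) \left(- \frac{1}{48}\right) = \left(- \frac{855}{4}\right) \left(- \frac{1}{48}\right) = \frac{285}{64} \approx 4.4531$)
$s u + p = \frac{285}{64} \cdot 35 - 294 = \frac{9975}{64} - 294 = - \frac{8841}{64}$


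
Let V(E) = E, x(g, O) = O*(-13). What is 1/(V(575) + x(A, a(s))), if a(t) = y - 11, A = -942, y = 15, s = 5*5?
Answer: 1/523 ≈ 0.0019120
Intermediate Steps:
s = 25
a(t) = 4 (a(t) = 15 - 11 = 4)
x(g, O) = -13*O
1/(V(575) + x(A, a(s))) = 1/(575 - 13*4) = 1/(575 - 52) = 1/523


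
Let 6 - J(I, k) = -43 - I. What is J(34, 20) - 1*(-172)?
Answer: 255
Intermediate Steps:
J(I, k) = 49 + I (J(I, k) = 6 - (-43 - I) = 6 + (43 + I) = 49 + I)
J(34, 20) - 1*(-172) = (49 + 34) - 1*(-172) = 83 + 172 = 255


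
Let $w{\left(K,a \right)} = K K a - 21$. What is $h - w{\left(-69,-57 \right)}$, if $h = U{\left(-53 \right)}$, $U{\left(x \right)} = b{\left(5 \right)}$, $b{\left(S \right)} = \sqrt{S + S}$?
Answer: $271398 + \sqrt{10} \approx 2.714 \cdot 10^{5}$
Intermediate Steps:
$b{\left(S \right)} = \sqrt{2} \sqrt{S}$ ($b{\left(S \right)} = \sqrt{2 S} = \sqrt{2} \sqrt{S}$)
$U{\left(x \right)} = \sqrt{10}$ ($U{\left(x \right)} = \sqrt{2} \sqrt{5} = \sqrt{10}$)
$w{\left(K,a \right)} = -21 + a K^{2}$ ($w{\left(K,a \right)} = K^{2} a - 21 = a K^{2} - 21 = -21 + a K^{2}$)
$h = \sqrt{10} \approx 3.1623$
$h - w{\left(-69,-57 \right)} = \sqrt{10} - \left(-21 - 57 \left(-69\right)^{2}\right) = \sqrt{10} - \left(-21 - 271377\right) = \sqrt{10} - -271398 = \sqrt{10} + 271398 = 271398 + \sqrt{10}$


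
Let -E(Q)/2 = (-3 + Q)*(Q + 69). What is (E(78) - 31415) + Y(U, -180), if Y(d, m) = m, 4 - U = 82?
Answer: -53645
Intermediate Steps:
U = -78 (U = 4 - 1*82 = 4 - 82 = -78)
E(Q) = -2*(-3 + Q)*(69 + Q) (E(Q) = -2*(-3 + Q)*(Q + 69) = -2*(-3 + Q)*(69 + Q))
(E(78) - 31415) + Y(U, -180) = ((414 - 132*78 - 2*78²) - 31415) - 180 = ((414 - 10296 - 2*6084) - 31415) - 180 = ((414 - 10296 - 12168) - 31415) - 180 = (-22050 - 31415) - 180 = -53465 - 180 = -53645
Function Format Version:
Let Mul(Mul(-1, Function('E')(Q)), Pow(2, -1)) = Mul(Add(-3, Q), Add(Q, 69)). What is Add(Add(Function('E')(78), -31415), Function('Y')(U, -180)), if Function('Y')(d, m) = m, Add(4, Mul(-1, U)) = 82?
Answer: -53645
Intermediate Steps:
U = -78 (U = Add(4, Mul(-1, 82)) = Add(4, -82) = -78)
Function('E')(Q) = Mul(-2, Add(-3, Q), Add(69, Q)) (Function('E')(Q) = Mul(-2, Mul(Add(-3, Q), Add(Q, 69))) = Mul(-2, Mul(Add(-3, Q), Add(69, Q))) = Mul(-2, Add(-3, Q), Add(69, Q)))
Add(Add(Function('E')(78), -31415), Function('Y')(U, -180)) = Add(Add(Add(414, Mul(-132, 78), Mul(-2, Pow(78, 2))), -31415), -180) = Add(Add(Add(414, -10296, Mul(-2, 6084)), -31415), -180) = Add(Add(Add(414, -10296, -12168), -31415), -180) = Add(Add(-22050, -31415), -180) = Add(-53465, -180) = -53645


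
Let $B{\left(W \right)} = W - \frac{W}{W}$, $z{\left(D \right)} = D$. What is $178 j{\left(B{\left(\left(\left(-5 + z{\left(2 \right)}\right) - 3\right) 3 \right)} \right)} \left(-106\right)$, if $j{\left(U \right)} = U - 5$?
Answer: $452832$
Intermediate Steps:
$B{\left(W \right)} = -1 + W$ ($B{\left(W \right)} = W - 1 = -1 + W$)
$j{\left(U \right)} = -5 + U$
$178 j{\left(B{\left(\left(\left(-5 + z{\left(2 \right)}\right) - 3\right) 3 \right)} \right)} \left(-106\right) = 178 \left(-5 + \left(-1 + \left(\left(-5 + 2\right) - 3\right) 3\right)\right) \left(-106\right) = 178 \left(-5 + \left(-1 + \left(-3 - 3\right) 3\right)\right) \left(-106\right) = 178 \left(-5 - 19\right) \left(-106\right) = 178 \left(-24\right) \left(-106\right) = \left(-4272\right) \left(-106\right) = 452832$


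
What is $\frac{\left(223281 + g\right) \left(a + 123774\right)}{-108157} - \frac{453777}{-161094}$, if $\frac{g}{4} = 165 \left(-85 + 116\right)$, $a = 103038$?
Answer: $- \frac{2968590777773353}{5807814586} \approx -5.1114 \cdot 10^{5}$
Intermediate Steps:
$g = 20460$ ($g = 4 \cdot 165 \left(-85 + 116\right) = 4 \cdot 165 \cdot 31 = 4 \cdot 5115 = 20460$)
$\frac{\left(223281 + g\right) \left(a + 123774\right)}{-108157} - \frac{453777}{-161094} = \frac{\left(223281 + 20460\right) \left(103038 + 123774\right)}{-108157} - \frac{453777}{-161094} = 243741 \cdot 226812 \left(- \frac{1}{108157}\right) - - \frac{151259}{53698} = 55283383692 \left(- \frac{1}{108157}\right) + \frac{151259}{53698} = - \frac{55283383692}{108157} + \frac{151259}{53698} = - \frac{2968590777773353}{5807814586}$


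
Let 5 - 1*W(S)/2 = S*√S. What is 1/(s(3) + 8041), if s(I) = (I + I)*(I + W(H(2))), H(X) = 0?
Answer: 1/8119 ≈ 0.00012317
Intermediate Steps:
W(S) = 10 - 2*S^(3/2) (W(S) = 10 - 2*S*√S = 10 - 2*S^(3/2))
s(I) = 2*I*(10 + I) (s(I) = (I + I)*(I + (10 - 2*0^(3/2))) = (2*I)*(I + (10 - 2*0)) = (2*I)*(I + (10 + 0)) = (2*I)*(I + 10) = (2*I)*(10 + I) = 2*I*(10 + I))
1/(s(3) + 8041) = 1/(2*3*(10 + 3) + 8041) = 1/(2*3*13 + 8041) = 1/(78 + 8041) = 1/8119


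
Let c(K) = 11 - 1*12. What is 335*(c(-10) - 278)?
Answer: -93465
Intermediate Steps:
c(K) = -1 (c(K) = 11 - 12 = -1)
335*(c(-10) - 278) = 335*(-1 - 278) = 335*(-279) = -93465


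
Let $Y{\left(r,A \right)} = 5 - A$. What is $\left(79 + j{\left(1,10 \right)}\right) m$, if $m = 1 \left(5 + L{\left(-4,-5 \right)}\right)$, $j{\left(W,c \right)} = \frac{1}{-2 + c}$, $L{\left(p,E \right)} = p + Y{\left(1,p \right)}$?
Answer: $\frac{3165}{4} \approx 791.25$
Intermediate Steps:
$L{\left(p,E \right)} = 5$ ($L{\left(p,E \right)} = p - \left(-5 + p\right) = 5$)
$m = 10$ ($m = 1 \left(5 + 5\right) = 1 \cdot 10 = 10$)
$\left(79 + j{\left(1,10 \right)}\right) m = \left(79 + \frac{1}{-2 + 10}\right) 10 = \left(79 + \frac{1}{8}\right) 10 = \frac{633}{8} \cdot 10 = \frac{3165}{4}$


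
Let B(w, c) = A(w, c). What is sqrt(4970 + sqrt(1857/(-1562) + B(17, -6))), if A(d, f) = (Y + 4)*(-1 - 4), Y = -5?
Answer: sqrt(12126024680 + 1562*sqrt(9298586))/1562 ≈ 70.512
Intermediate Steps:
A(d, f) = 5 (A(d, f) = (-5 + 4)*(-1 - 4) = -1*(-5) = 5)
B(w, c) = 5
sqrt(4970 + sqrt(1857/(-1562) + B(17, -6))) = sqrt(4970 + sqrt(1857/(-1562) + 5)) = sqrt(4970 + sqrt(1857*(-1/1562) + 5)) = sqrt(4970 + sqrt(-1857/1562 + 5)) = sqrt(4970 + sqrt(5953/1562)) = sqrt(4970 + sqrt(9298586)/1562)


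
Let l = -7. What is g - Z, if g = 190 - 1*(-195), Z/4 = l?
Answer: 413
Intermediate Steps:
Z = -28 (Z = 4*(-7) = -28)
g = 385 (g = 190 + 195 = 385)
g - Z = 385 - 1*(-28) = 385 + 28 = 413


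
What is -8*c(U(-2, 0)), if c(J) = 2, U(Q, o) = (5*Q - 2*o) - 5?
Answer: -16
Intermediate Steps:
U(Q, o) = -5 - 2*o + 5*Q (U(Q, o) = (-2*o + 5*Q) - 5 = -5 - 2*o + 5*Q)
-8*c(U(-2, 0)) = -8*2 = -16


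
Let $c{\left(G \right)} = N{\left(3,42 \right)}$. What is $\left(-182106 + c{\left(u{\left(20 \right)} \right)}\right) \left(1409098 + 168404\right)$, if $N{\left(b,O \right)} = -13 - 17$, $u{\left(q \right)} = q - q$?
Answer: $-287319904272$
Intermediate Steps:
$u{\left(q \right)} = 0$
$N{\left(b,O \right)} = -30$ ($N{\left(b,O \right)} = -13 - 17 = -30$)
$c{\left(G \right)} = -30$
$\left(-182106 + c{\left(u{\left(20 \right)} \right)}\right) \left(1409098 + 168404\right) = \left(-182106 - 30\right) \left(1409098 + 168404\right) = \left(-182136\right) 1577502 = -287319904272$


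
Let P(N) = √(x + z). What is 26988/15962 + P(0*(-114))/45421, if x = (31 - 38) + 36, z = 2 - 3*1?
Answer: 13494/7981 + 2*√7/45421 ≈ 1.6909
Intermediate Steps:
z = -1 (z = 2 - 3 = -1)
x = 29 (x = -7 + 36 = 29)
P(N) = 2*√7 (P(N) = √(29 - 1) = √28 = 2*√7)
26988/15962 + P(0*(-114))/45421 = 26988/15962 + (2*√7)/45421 = 26988*(1/15962) + (2*√7)*(1/45421) = 13494/7981 + 2*√7/45421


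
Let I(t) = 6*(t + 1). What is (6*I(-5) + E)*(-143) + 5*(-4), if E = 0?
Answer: 20572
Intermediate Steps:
I(t) = 6 + 6*t (I(t) = 6*(1 + t) = 6 + 6*t)
(6*I(-5) + E)*(-143) + 5*(-4) = (6*(6 + 6*(-5)) + 0)*(-143) + 5*(-4) = (6*(6 - 30) + 0)*(-143) - 20 = (6*(-24) + 0)*(-143) - 20 = (-144 + 0)*(-143) - 20 = -144*(-143) - 20 = 20592 - 20 = 20572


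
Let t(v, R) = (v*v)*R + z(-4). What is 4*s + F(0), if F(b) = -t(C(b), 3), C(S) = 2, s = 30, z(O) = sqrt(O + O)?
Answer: 108 - 2*I*sqrt(2) ≈ 108.0 - 2.8284*I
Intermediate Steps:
z(O) = sqrt(2)*sqrt(O) (z(O) = sqrt(2*O) = sqrt(2)*sqrt(O))
t(v, R) = R*v**2 + 2*I*sqrt(2) (t(v, R) = (v*v)*R + sqrt(2)*sqrt(-4) = v**2*R + sqrt(2)*(2*I) = R*v**2 + 2*I*sqrt(2))
F(b) = -12 - 2*I*sqrt(2) (F(b) = -(3*2**2 + 2*I*sqrt(2)) = -(3*4 + 2*I*sqrt(2)) = -(12 + 2*I*sqrt(2)) = -12 - 2*I*sqrt(2))
4*s + F(0) = 4*30 + (-12 - 2*I*sqrt(2)) = 120 + (-12 - 2*I*sqrt(2)) = 108 - 2*I*sqrt(2)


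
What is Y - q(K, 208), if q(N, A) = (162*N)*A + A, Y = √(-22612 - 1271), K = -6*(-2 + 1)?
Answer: -202384 + I*√23883 ≈ -2.0238e+5 + 154.54*I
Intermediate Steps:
K = 6 (K = -6*(-1) = 6)
Y = I*√23883 (Y = √(-23883) = I*√23883 ≈ 154.54*I)
q(N, A) = A + 162*A*N (q(N, A) = 162*A*N + A = A + 162*A*N)
Y - q(K, 208) = I*√23883 - 208*(1 + 162*6) = I*√23883 - 208*(1 + 972) = I*√23883 - 208*973 = I*√23883 - 1*202384 = I*√23883 - 202384 = -202384 + I*√23883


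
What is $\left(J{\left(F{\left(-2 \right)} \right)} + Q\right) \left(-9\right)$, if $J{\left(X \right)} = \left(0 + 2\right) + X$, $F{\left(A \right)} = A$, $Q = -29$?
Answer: $261$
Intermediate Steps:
$J{\left(X \right)} = 2 + X$
$\left(J{\left(F{\left(-2 \right)} \right)} + Q\right) \left(-9\right) = \left(\left(2 - 2\right) - 29\right) \left(-9\right) = \left(0 - 29\right) \left(-9\right) = \left(-29\right) \left(-9\right) = 261$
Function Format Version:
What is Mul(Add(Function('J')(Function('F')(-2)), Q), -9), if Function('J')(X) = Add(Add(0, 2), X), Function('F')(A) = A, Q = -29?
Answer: 261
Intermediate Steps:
Function('J')(X) = Add(2, X)
Mul(Add(Function('J')(Function('F')(-2)), Q), -9) = Mul(Add(Add(2, -2), -29), -9) = Mul(Add(0, -29), -9) = Mul(-29, -9) = 261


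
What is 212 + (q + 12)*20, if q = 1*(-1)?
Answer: 432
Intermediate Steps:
q = -1
212 + (q + 12)*20 = 212 + (-1 + 12)*20 = 212 + 11*20 = 212 + 220 = 432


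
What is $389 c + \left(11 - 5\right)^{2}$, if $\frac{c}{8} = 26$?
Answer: $80948$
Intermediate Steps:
$c = 208$ ($c = 8 \cdot 26 = 208$)
$389 c + \left(11 - 5\right)^{2} = 389 \cdot 208 + \left(11 - 5\right)^{2} = 80912 + 6^{2} = 80912 + 36 = 80948$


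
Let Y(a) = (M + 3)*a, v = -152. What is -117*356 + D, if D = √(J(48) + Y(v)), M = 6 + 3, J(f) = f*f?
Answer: -41652 + 4*√30 ≈ -41630.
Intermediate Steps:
J(f) = f²
M = 9
Y(a) = 12*a (Y(a) = (9 + 3)*a = 12*a)
D = 4*√30 (D = √(48² + 12*(-152)) = √(2304 - 1824) = √480 = 4*√30 ≈ 21.909)
-117*356 + D = -117*356 + 4*√30 = -41652 + 4*√30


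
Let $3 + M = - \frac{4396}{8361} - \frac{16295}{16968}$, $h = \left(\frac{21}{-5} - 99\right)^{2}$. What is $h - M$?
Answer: $\frac{12596500933621}{1182245400} \approx 10655.0$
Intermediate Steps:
$h = \frac{266256}{25}$ ($h = \left(21 \left(- \frac{1}{5}\right) - 99\right)^{2} = \left(- \frac{21}{5} - 99\right)^{2} = \left(- \frac{516}{5}\right)^{2} = \frac{266256}{25} \approx 10650.0$)
$M = - \frac{212147389}{47289816}$ ($M = -3 - \left(\frac{4396}{8361} + \frac{16295}{16968}\right) = -3 - \frac{70277941}{47289816} = - \frac{212147389}{47289816} \approx -4.4861$)
$h - M = \frac{266256}{25} - - \frac{212147389}{47289816} = \frac{266256}{25} + \frac{212147389}{47289816} = \frac{12596500933621}{1182245400}$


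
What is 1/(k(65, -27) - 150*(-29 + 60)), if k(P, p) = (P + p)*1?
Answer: -1/4612 ≈ -0.00021683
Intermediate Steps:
k(P, p) = P + p
1/(k(65, -27) - 150*(-29 + 60)) = 1/((65 - 27) - 150*(-29 + 60)) = 1/(38 - 150*31) = 1/(38 - 4650) = 1/(-4612) = -1/4612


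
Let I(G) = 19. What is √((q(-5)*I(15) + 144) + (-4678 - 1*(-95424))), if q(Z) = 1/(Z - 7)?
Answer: √3271983/6 ≈ 301.48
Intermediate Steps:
q(Z) = 1/(-7 + Z)
√((q(-5)*I(15) + 144) + (-4678 - 1*(-95424))) = √((19/(-7 - 5) + 144) + (-4678 - 1*(-95424))) = √((19/(-12) + 144) + (-4678 + 95424)) = √((-1/12*19 + 144) + 90746) = √((-19/12 + 144) + 90746) = √(1709/12 + 90746) = √(1090661/12) = √3271983/6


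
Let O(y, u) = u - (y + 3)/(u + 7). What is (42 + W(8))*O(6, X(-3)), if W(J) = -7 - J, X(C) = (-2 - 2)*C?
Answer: 5913/19 ≈ 311.21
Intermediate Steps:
X(C) = -4*C
O(y, u) = u - (3 + y)/(7 + u)
(42 + W(8))*O(6, X(-3)) = (42 + (-7 - 1*8))*((-3 + (-4*(-3))**2 - 1*6 + 7*(-4*(-3)))/(7 - 4*(-3))) = (42 + (-7 - 8))*((-3 + 12**2 - 6 + 7*12)/(7 + 12)) = (42 - 15)*((-3 + 144 - 6 + 84)/19) = 27*((1/19)*219) = 27*(219/19) = 5913/19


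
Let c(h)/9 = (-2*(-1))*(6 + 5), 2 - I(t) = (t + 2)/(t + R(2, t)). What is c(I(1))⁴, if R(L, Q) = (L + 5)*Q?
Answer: 1536953616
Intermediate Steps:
R(L, Q) = Q*(5 + L) (R(L, Q) = (5 + L)*Q = Q*(5 + L))
I(t) = 2 - (2 + t)/(8*t) (I(t) = 2 - (t + 2)/(t + t*(5 + 2)) = 2 - (2 + t)/(t + t*7) = 2 - (2 + t)/(t + 7*t) = 2 - (2 + t)/(8*t))
c(h) = 198 (c(h) = 9*((-2*(-1))*(6 + 5)) = 9*(2*11) = 9*22 = 198)
c(I(1))⁴ = 198⁴ = 1536953616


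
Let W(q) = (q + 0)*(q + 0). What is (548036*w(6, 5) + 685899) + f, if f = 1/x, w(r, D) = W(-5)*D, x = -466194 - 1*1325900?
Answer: 123995698905505/1792094 ≈ 6.9190e+7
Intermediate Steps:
W(q) = q² (W(q) = q*q = q²)
x = -1792094 (x = -466194 - 1325900 = -1792094)
w(r, D) = 25*D (w(r, D) = (-5)²*D = 25*D)
f = -1/1792094 (f = 1/(-1792094) = -1/1792094 ≈ -5.5801e-7)
(548036*w(6, 5) + 685899) + f = (548036*(25*5) + 685899) - 1/1792094 = (548036*125 + 685899) - 1/1792094 = (68504500 + 685899) - 1/1792094 = 69190399 - 1/1792094 = 123995698905505/1792094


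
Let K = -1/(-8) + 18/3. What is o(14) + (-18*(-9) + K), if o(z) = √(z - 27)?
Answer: 1345/8 + I*√13 ≈ 168.13 + 3.6056*I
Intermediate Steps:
o(z) = √(-27 + z)
K = 49/8 (K = -1*(-⅛) + 18*(⅓) = ⅛ + 6 = 49/8 ≈ 6.1250)
o(14) + (-18*(-9) + K) = √(-27 + 14) + (-18*(-9) + 49/8) = √(-13) + (162 + 49/8) = I*√13 + 1345/8 = 1345/8 + I*√13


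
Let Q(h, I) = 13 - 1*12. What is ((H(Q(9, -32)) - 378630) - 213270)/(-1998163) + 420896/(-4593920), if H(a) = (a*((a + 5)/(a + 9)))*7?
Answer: 3452395477/16873898840 ≈ 0.20460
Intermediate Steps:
Q(h, I) = 1 (Q(h, I) = 13 - 12 = 1)
H(a) = 7*a*(5 + a)/(9 + a) (H(a) = (a*((5 + a)/(9 + a)))*7 = (a*(5 + a)/(9 + a))*7 = 7*a*(5 + a)/(9 + a))
((H(Q(9, -32)) - 378630) - 213270)/(-1998163) + 420896/(-4593920) = ((7*1*(5 + 1)/(9 + 1) - 378630) - 213270)/(-1998163) + 420896/(-4593920) = ((7*1*6/10 - 378630) - 213270)*(-1/1998163) + 420896*(-1/4593920) = ((7*1*(1/10)*6 - 378630) - 213270)*(-1/1998163) - 13153/143560 = ((21/5 - 378630) - 213270)*(-1/1998163) - 13153/143560 = (-1893129/5 - 213270)*(-1/1998163) - 13153/143560 = -2959479/5*(-1/1998163) - 13153/143560 = 174087/587695 - 13153/143560 = 3452395477/16873898840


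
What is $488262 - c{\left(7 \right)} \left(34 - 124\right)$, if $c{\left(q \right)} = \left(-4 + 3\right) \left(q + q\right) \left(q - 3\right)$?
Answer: $483222$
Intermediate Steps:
$c{\left(q \right)} = - 2 q \left(-3 + q\right)$
$488262 - c{\left(7 \right)} \left(34 - 124\right) = 488262 - 2 \cdot 7 \left(3 - 7\right) \left(34 - 124\right) = 488262 - 2 \cdot 7 \left(3 - 7\right) \left(-90\right) = 488262 - 2 \cdot 7 \left(-4\right) \left(-90\right) = 488262 - \left(-56\right) \left(-90\right) = 488262 - 5040 = 483222$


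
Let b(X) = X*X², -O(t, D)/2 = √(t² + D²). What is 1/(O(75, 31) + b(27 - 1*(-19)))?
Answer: 12167/1184283819 + √6586/4737135276 ≈ 1.0291e-5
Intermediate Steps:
O(t, D) = -2*√(D² + t²) (O(t, D) = -2*√(t² + D²) = -2*√(D² + t²))
b(X) = X³
1/(O(75, 31) + b(27 - 1*(-19))) = 1/(-2*√(31² + 75²) + (27 - 1*(-19))³) = 1/(-2*√(961 + 5625) + (27 + 19)³) = 1/(-2*√6586 + 46³) = 1/(-2*√6586 + 97336) = 1/(97336 - 2*√6586)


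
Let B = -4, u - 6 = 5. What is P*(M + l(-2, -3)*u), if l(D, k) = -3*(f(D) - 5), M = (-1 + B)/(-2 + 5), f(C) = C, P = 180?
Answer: 41280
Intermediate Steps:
u = 11 (u = 6 + 5 = 11)
M = -5/3 (M = (-1 - 4)/(-2 + 5) = -5/3 ≈ -1.6667)
l(D, k) = 15 - 3*D (l(D, k) = -3*(D - 5) = -3*(-5 + D) = 15 - 3*D)
P*(M + l(-2, -3)*u) = 180*(-5/3 + (15 - 3*(-2))*11) = 180*(-5/3 + (15 + 6)*11) = 180*(-5/3 + 21*11) = 180*(-5/3 + 231) = 180*(688/3) = 41280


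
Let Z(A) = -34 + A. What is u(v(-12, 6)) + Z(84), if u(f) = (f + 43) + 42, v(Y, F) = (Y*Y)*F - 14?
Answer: 985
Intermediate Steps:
v(Y, F) = -14 + F*Y**2 (v(Y, F) = Y**2*F - 14 = F*Y**2 - 14 = -14 + F*Y**2)
u(f) = 85 + f (u(f) = (43 + f) + 42 = 85 + f)
u(v(-12, 6)) + Z(84) = (85 + (-14 + 6*(-12)**2)) + (-34 + 84) = (85 + (-14 + 6*144)) + 50 = (85 + (-14 + 864)) + 50 = (85 + 850) + 50 = 935 + 50 = 985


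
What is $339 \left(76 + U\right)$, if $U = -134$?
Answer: $-19662$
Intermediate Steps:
$339 \left(76 + U\right) = 339 \left(76 - 134\right) = 339 \left(-58\right) = -19662$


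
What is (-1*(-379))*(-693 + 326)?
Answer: -139093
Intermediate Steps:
(-1*(-379))*(-693 + 326) = 379*(-367) = -139093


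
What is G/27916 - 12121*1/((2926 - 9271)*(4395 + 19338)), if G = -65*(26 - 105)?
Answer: 773596889311/4203755565660 ≈ 0.18403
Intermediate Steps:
G = 5135 (G = -65*(-79) = 5135)
G/27916 - 12121*1/((2926 - 9271)*(4395 + 19338)) = 5135/27916 - 12121*1/((2926 - 9271)*(4395 + 19338)) = 5135*(1/27916) - 12121/(23733*(-6345)) = 5135/27916 - 12121/(-150585885) = 5135/27916 - 12121*(-1/150585885) = 5135/27916 + 12121/150585885 = 773596889311/4203755565660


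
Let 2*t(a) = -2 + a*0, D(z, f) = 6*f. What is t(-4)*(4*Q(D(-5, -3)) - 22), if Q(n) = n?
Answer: 94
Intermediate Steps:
t(a) = -1 (t(a) = (-2 + a*0)/2 = (-2 + 0)/2 = (½)*(-2) = -1)
t(-4)*(4*Q(D(-5, -3)) - 22) = -(4*(6*(-3)) - 22) = -(4*(-18) - 22) = -(-72 - 22) = -1*(-94) = 94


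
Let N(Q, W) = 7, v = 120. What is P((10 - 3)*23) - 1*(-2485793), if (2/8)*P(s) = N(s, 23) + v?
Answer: 2486301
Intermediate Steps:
P(s) = 508 (P(s) = 4*(7 + 120) = 4*127 = 508)
P((10 - 3)*23) - 1*(-2485793) = 508 - 1*(-2485793) = 508 + 2485793 = 2486301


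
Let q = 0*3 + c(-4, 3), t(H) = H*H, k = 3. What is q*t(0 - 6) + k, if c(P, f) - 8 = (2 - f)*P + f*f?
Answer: 759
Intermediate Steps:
t(H) = H²
c(P, f) = 8 + f² + P*(2 - f) (c(P, f) = 8 + ((2 - f)*P + f*f) = 8 + (P*(2 - f) + f²) = 8 + (f² + P*(2 - f)) = 8 + f² + P*(2 - f))
q = 21 (q = 0*3 + (8 + 3² + 2*(-4) - 1*(-4)*3) = 0 + (8 + 9 - 8 + 12) = 0 + 21 = 21)
q*t(0 - 6) + k = 21*(0 - 6)² + 3 = 21*(-6)² + 3 = 21*36 + 3 = 756 + 3 = 759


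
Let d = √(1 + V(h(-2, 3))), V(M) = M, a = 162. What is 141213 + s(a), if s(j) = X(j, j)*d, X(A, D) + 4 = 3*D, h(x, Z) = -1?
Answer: 141213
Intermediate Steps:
X(A, D) = -4 + 3*D
d = 0 (d = √(1 - 1) = √0 = 0)
s(j) = 0 (s(j) = (-4 + 3*j)*0 = 0)
141213 + s(a) = 141213 + 0 = 141213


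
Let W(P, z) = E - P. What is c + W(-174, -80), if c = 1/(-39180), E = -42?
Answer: 5171759/39180 ≈ 132.00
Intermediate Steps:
c = -1/39180 ≈ -2.5523e-5
W(P, z) = -42 - P
c + W(-174, -80) = -1/39180 + (-42 - 1*(-174)) = -1/39180 + (-42 + 174) = -1/39180 + 132 = 5171759/39180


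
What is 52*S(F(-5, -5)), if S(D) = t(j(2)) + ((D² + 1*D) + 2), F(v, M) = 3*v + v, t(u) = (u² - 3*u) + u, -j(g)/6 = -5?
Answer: 63544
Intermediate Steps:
j(g) = 30 (j(g) = -6*(-5) = 30)
t(u) = u² - 2*u
F(v, M) = 4*v
S(D) = 842 + D + D² (S(D) = 30*(-2 + 30) + ((D² + 1*D) + 2) = 30*28 + ((D² + D) + 2) = 840 + ((D + D²) + 2) = 840 + (2 + D + D²) = 842 + D + D²)
52*S(F(-5, -5)) = 52*(842 + 4*(-5) + (4*(-5))²) = 52*(842 - 20 + (-20)²) = 52*(842 - 20 + 400) = 52*1222 = 63544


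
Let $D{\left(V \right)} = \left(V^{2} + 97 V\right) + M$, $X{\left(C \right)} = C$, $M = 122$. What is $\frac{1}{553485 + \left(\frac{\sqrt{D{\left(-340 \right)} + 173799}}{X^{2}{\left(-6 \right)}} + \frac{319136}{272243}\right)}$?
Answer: $\frac{53164926842339565648}{29426051836736637990335467} - \frac{2668185037764 \sqrt{256541}}{29426051836736637990335467} \approx 1.8067 \cdot 10^{-6}$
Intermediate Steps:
$D{\left(V \right)} = 122 + V^{2} + 97 V$ ($D{\left(V \right)} = \left(V^{2} + 97 V\right) + 122 = 122 + V^{2} + 97 V$)
$\frac{1}{553485 + \left(\frac{\sqrt{D{\left(-340 \right)} + 173799}}{X^{2}{\left(-6 \right)}} + \frac{319136}{272243}\right)} = \frac{1}{553485 + \left(\frac{\sqrt{\left(122 + \left(-340\right)^{2} + 97 \left(-340\right)\right) + 173799}}{\left(-6\right)^{2}} + \frac{319136}{272243}\right)} = \frac{1}{553485 + \left(\frac{\sqrt{\left(122 + 115600 - 32980\right) + 173799}}{36} + 319136 \cdot \frac{1}{272243}\right)} = \frac{1}{553485 + \left(\sqrt{82742 + 173799} \cdot \frac{1}{36} + \frac{319136}{272243}\right)} = \frac{1}{553485 + \left(\sqrt{256541} \cdot \frac{1}{36} + \frac{319136}{272243}\right)} = \frac{1}{553485 + \left(\frac{\sqrt{256541}}{36} + \frac{319136}{272243}\right)} = \frac{1}{553485 + \left(\frac{319136}{272243} + \frac{\sqrt{256541}}{36}\right)} = \frac{1}{\frac{150682735991}{272243} + \frac{\sqrt{256541}}{36}}$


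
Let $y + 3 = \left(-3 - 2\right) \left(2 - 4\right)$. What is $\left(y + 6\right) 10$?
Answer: $130$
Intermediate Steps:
$y = 7$ ($y = -3 + \left(-3 - 2\right) \left(2 - 4\right) = -3 - -10 = -3 + 10 = 7$)
$\left(y + 6\right) 10 = \left(7 + 6\right) 10 = 13 \cdot 10 = 130$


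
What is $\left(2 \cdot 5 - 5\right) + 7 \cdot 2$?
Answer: $19$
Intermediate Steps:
$\left(2 \cdot 5 - 5\right) + 7 \cdot 2 = \left(10 - 5\right) + 14 = 5 + 14 = 19$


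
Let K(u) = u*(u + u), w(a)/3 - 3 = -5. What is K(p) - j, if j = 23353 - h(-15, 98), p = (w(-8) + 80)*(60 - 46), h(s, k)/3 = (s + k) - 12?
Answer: 2123452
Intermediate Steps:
w(a) = -6 (w(a) = 9 + 3*(-5) = 9 - 15 = -6)
h(s, k) = -36 + 3*k + 3*s (h(s, k) = 3*((s + k) - 12) = 3*((k + s) - 12) = 3*(-12 + k + s) = -36 + 3*k + 3*s)
p = 1036 (p = (-6 + 80)*(60 - 46) = 74*14 = 1036)
j = 23140 (j = 23353 - (-36 + 3*98 + 3*(-15)) = 23353 - (-36 + 294 - 45) = 23353 - 1*213 = 23353 - 213 = 23140)
K(u) = 2*u**2 (K(u) = u*(2*u) = 2*u**2)
K(p) - j = 2*1036**2 - 1*23140 = 2*1073296 - 23140 = 2146592 - 23140 = 2123452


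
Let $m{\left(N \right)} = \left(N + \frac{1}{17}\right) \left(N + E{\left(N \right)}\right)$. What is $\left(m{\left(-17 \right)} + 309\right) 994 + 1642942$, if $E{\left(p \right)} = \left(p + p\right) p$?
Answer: $-7496888$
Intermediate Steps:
$E{\left(p \right)} = 2 p^{2}$ ($E{\left(p \right)} = 2 p p = 2 p^{2}$)
$m{\left(N \right)} = \left(\frac{1}{17} + N\right) \left(N + 2 N^{2}\right)$ ($m{\left(N \right)} = \left(N + \frac{1}{17}\right) \left(N + 2 N^{2}\right) = \left(\frac{1}{17} + N\right) \left(N + 2 N^{2}\right)$)
$\left(m{\left(-17 \right)} + 309\right) 994 + 1642942 = \left(\frac{1}{17} \left(-17\right) \left(1 + 19 \left(-17\right) + 34 \left(-17\right)^{2}\right) + 309\right) 994 + 1642942 = \left(\frac{1}{17} \left(-17\right) \left(1 - 323 + 34 \cdot 289\right) + 309\right) 994 + 1642942 = \left(\frac{1}{17} \left(-17\right) \left(1 - 323 + 9826\right) + 309\right) 994 + 1642942 = \left(\frac{1}{17} \left(-17\right) 9504 + 309\right) 994 + 1642942 = \left(-9504 + 309\right) 994 + 1642942 = \left(-9195\right) 994 + 1642942 = -9139830 + 1642942 = -7496888$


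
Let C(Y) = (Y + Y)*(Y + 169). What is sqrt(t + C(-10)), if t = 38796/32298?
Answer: I*sqrt(92111064542)/5383 ≈ 56.381*I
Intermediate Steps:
C(Y) = 2*Y*(169 + Y) (C(Y) = (2*Y)*(169 + Y) = 2*Y*(169 + Y))
t = 6466/5383 (t = 38796*(1/32298) = 6466/5383 ≈ 1.2012)
sqrt(t + C(-10)) = sqrt(6466/5383 + 2*(-10)*(169 - 10)) = sqrt(6466/5383 + 2*(-10)*159) = sqrt(6466/5383 - 3180) = sqrt(-17111474/5383) = I*sqrt(92111064542)/5383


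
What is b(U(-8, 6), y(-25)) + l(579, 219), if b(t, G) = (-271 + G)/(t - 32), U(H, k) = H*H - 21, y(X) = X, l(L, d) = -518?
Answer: -5994/11 ≈ -544.91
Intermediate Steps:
U(H, k) = -21 + H² (U(H, k) = H² - 21 = -21 + H²)
b(t, G) = (-271 + G)/(-32 + t)
b(U(-8, 6), y(-25)) + l(579, 219) = (-271 - 25)/(-32 + (-21 + (-8)²)) - 518 = -296/(-32 + (-21 + 64)) - 518 = -296/(-32 + 43) - 518 = -296/11 - 518 = -5994/11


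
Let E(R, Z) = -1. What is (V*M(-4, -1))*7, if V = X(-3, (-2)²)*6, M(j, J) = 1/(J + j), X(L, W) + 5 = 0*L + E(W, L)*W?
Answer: 378/5 ≈ 75.600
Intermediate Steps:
X(L, W) = -5 - W (X(L, W) = -5 + (0*L - W) = -5 + (0 - W) = -5 - W)
V = -54 (V = (-5 - 1*(-2)²)*6 = (-5 - 1*4)*6 = (-5 - 4)*6 = -9*6 = -54)
(V*M(-4, -1))*7 = -54/(-1 - 4)*7 = -54/(-5)*7 = -54*(-⅕)*7 = (54/5)*7 = 378/5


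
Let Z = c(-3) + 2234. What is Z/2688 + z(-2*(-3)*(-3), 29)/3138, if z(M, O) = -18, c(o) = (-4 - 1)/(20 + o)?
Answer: 19722791/23899008 ≈ 0.82526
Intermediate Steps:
c(o) = -5/(20 + o)
Z = 37973/17 (Z = -5/(20 - 3) + 2234 = -5/17 + 2234 = 37973/17 ≈ 2233.7)
Z/2688 + z(-2*(-3)*(-3), 29)/3138 = (37973/17)/2688 - 18/3138 = (37973/17)*(1/2688) - 18*1/3138 = 37973/45696 - 3/523 = 19722791/23899008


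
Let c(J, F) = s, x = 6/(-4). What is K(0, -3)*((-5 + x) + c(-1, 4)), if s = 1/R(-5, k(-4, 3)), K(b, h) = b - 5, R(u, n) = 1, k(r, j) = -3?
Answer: 55/2 ≈ 27.500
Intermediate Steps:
x = -3/2 (x = 6*(-¼) = -3/2 ≈ -1.5000)
K(b, h) = -5 + b
s = 1 (s = 1/1 = 1)
c(J, F) = 1
K(0, -3)*((-5 + x) + c(-1, 4)) = (-5 + 0)*((-5 - 3/2) + 1) = -5*(-13/2 + 1) = -5*(-11/2) = 55/2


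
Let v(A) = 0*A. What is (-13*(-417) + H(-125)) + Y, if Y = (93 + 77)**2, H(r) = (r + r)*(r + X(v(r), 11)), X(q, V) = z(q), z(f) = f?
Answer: 65571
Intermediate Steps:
v(A) = 0
X(q, V) = q
H(r) = 2*r**2 (H(r) = (r + r)*(r + 0) = (2*r)*r = 2*r**2)
Y = 28900 (Y = 170**2 = 28900)
(-13*(-417) + H(-125)) + Y = (-13*(-417) + 2*(-125)**2) + 28900 = (5421 + 2*15625) + 28900 = (5421 + 31250) + 28900 = 36671 + 28900 = 65571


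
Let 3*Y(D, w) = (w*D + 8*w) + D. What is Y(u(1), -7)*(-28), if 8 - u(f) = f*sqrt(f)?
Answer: 2744/3 ≈ 914.67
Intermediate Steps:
u(f) = 8 - f**(3/2) (u(f) = 8 - f*sqrt(f) = 8 - f**(3/2))
Y(D, w) = D/3 + 8*w/3 + D*w/3 (Y(D, w) = ((w*D + 8*w) + D)/3 = ((D*w + 8*w) + D)/3 = ((8*w + D*w) + D)/3 = (D + 8*w + D*w)/3 = D/3 + 8*w/3 + D*w/3)
Y(u(1), -7)*(-28) = ((8 - 1**(3/2))/3 + (8/3)*(-7) + (1/3)*(8 - 1**(3/2))*(-7))*(-28) = ((8 - 1*1)/3 - 56/3 + (1/3)*(8 - 1*1)*(-7))*(-28) = ((8 - 1)/3 - 56/3 + (1/3)*(8 - 1)*(-7))*(-28) = ((1/3)*7 - 56/3 + (1/3)*7*(-7))*(-28) = (7/3 - 56/3 - 49/3)*(-28) = -98/3*(-28) = 2744/3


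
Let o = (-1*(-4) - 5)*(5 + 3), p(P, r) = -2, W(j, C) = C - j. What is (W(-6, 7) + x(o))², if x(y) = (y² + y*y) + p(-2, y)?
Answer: 19321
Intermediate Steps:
o = -8 (o = (4 - 5)*8 = -1*8 = -8)
x(y) = -2 + 2*y² (x(y) = (y² + y*y) - 2 = (y² + y²) - 2 = 2*y² - 2 = -2 + 2*y²)
(W(-6, 7) + x(o))² = ((7 - 1*(-6)) + (-2 + 2*(-8)²))² = ((7 + 6) + (-2 + 2*64))² = (13 + (-2 + 128))² = (13 + 126)² = 139² = 19321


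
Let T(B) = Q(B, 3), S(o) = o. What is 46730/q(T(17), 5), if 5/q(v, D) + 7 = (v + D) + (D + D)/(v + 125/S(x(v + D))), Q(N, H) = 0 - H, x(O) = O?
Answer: -5373950/119 ≈ -45159.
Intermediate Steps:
Q(N, H) = -H
T(B) = -3 (T(B) = -1*3 = -3)
q(v, D) = 5/(-7 + D + v + 2*D/(v + 125/(D + v))) (q(v, D) = 5/(-7 + ((v + D) + (D + D)/(v + 125/(v + D)))) = 5/(-7 + ((D + v) + (2*D)/(v + 125/(D + v)))) = 5/(-7 + ((D + v) + 2*D/(v + 125/(D + v)))) = 5/(-7 + (D + v + 2*D/(v + 125/(D + v)))) = 5/(-7 + D + v + 2*D/(v + 125/(D + v))))
46730/q(T(17), 5) = 46730/((5*(125 - 3*(5 - 3))/(-875 + 125*5 + 125*(-3) + (-3)²*(5 - 3) - 7*(-3)*(5 - 3) + 2*5*(5 - 3) + 5*(-3)*(5 - 3)))) = 46730/((5*(125 - 3*2)/(-875 + 625 - 375 + 9*2 - 7*(-3)*2 + 2*5*2 + 5*(-3)*2))) = 46730/((5*(125 - 6)/(-875 + 625 - 375 + 18 + 42 + 20 - 30))) = 46730/((5*119/(-575))) = 46730/((5*(-1/575)*119)) = 46730/(-119/115) = 46730*(-115/119) = -5373950/119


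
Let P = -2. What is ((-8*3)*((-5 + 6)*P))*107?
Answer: 5136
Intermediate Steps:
((-8*3)*((-5 + 6)*P))*107 = ((-8*3)*((-5 + 6)*(-2)))*107 = -24*(-2)*107 = 48*107 = 5136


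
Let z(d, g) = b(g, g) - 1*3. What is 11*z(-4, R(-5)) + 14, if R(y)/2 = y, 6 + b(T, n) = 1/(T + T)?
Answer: -1711/20 ≈ -85.550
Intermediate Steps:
b(T, n) = -6 + 1/(2*T) (b(T, n) = -6 + 1/(T + T) = -6 + 1/(2*T))
R(y) = 2*y
z(d, g) = -9 + 1/(2*g) (z(d, g) = (-6 + 1/(2*g)) - 1*3 = (-6 + 1/(2*g)) - 3 = -9 + 1/(2*g))
11*z(-4, R(-5)) + 14 = 11*(-9 + 1/(2*((2*(-5))))) + 14 = 11*(-9 + (½)/(-10)) + 14 = 11*(-9 + (½)*(-⅒)) + 14 = 11*(-9 - 1/20) + 14 = 11*(-181/20) + 14 = -1991/20 + 14 = -1711/20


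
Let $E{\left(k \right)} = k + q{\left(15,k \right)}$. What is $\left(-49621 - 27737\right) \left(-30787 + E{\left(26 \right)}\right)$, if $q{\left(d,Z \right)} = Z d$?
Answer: $2349439818$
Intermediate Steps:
$E{\left(k \right)} = 16 k$ ($E{\left(k \right)} = k + k 15 = k + 15 k = 16 k$)
$\left(-49621 - 27737\right) \left(-30787 + E{\left(26 \right)}\right) = \left(-49621 - 27737\right) \left(-30787 + 16 \cdot 26\right) = - 77358 \left(-30787 + 416\right) = \left(-77358\right) \left(-30371\right) = 2349439818$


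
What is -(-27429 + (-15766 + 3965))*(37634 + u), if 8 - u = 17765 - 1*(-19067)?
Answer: 31776300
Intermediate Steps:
u = -36824 (u = 8 - (17765 - 1*(-19067)) = 8 - (17765 + 19067) = 8 - 1*36832 = 8 - 36832 = -36824)
-(-27429 + (-15766 + 3965))*(37634 + u) = -(-27429 + (-15766 + 3965))*(37634 - 36824) = -(-27429 - 11801)*810 = -(-39230)*810 = -1*(-31776300) = 31776300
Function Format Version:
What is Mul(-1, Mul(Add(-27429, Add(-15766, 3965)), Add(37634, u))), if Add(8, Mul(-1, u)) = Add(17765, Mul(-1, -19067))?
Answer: 31776300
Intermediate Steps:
u = -36824 (u = Add(8, Mul(-1, Add(17765, Mul(-1, -19067)))) = Add(8, Mul(-1, Add(17765, 19067))) = Add(8, Mul(-1, 36832)) = Add(8, -36832) = -36824)
Mul(-1, Mul(Add(-27429, Add(-15766, 3965)), Add(37634, u))) = Mul(-1, Mul(Add(-27429, Add(-15766, 3965)), Add(37634, -36824))) = Mul(-1, Mul(Add(-27429, -11801), 810)) = Mul(-1, Mul(-39230, 810)) = Mul(-1, -31776300) = 31776300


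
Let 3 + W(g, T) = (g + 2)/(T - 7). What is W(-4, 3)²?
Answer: 25/4 ≈ 6.2500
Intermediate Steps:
W(g, T) = -3 + (2 + g)/(-7 + T) (W(g, T) = -3 + (g + 2)/(T - 7) = -3 + (2 + g)/(-7 + T))
W(-4, 3)² = ((23 - 4 - 3*3)/(-7 + 3))² = ((23 - 4 - 9)/(-4))² = (-¼*10)² = (-5/2)² = 25/4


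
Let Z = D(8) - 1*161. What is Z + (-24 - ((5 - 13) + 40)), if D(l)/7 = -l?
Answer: -273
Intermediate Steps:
D(l) = -7*l (D(l) = 7*(-l) = -7*l)
Z = -217 (Z = -7*8 - 1*161 = -56 - 161 = -217)
Z + (-24 - ((5 - 13) + 40)) = -217 + (-24 - ((5 - 13) + 40)) = -217 + (-24 - (-8 + 40)) = -217 + (-24 - 1*32) = -217 + (-24 - 32) = -217 - 56 = -273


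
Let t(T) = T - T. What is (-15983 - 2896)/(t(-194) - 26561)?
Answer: 18879/26561 ≈ 0.71078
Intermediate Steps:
t(T) = 0
(-15983 - 2896)/(t(-194) - 26561) = (-15983 - 2896)/(0 - 26561) = -18879/(-26561) = -18879*(-1/26561) = 18879/26561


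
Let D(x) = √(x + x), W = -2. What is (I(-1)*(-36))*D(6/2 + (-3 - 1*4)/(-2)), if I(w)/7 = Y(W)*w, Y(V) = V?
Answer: -504*√13 ≈ -1817.2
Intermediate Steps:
I(w) = -14*w (I(w) = 7*(-2*w) = -14*w)
D(x) = √2*√x (D(x) = √(2*x) = √2*√x)
(I(-1)*(-36))*D(6/2 + (-3 - 1*4)/(-2)) = (-14*(-1)*(-36))*(√2*√(6/2 + (-3 - 1*4)/(-2))) = (14*(-36))*(√2*√(6*(½) + (-3 - 4)*(-½))) = -504*√2*√(3 - 7*(-½)) = -504*√2*√(3 + 7/2) = -504*√2*√(13/2) = -504*√2*√26/2 = -504*√13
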